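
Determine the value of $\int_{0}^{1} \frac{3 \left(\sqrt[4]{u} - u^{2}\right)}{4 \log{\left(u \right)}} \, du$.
$- \frac{3 \log{\left(2 \right)}}{2} - \frac{3 \log{\left(3 \right)}}{4} + \frac{3 \log{\left(5 \right)}}{4}$

Introduce a parameter $a$ in the exponent: let $I(a) = \int_{0}^{1} \frac{3 \left(\sqrt[4]{u} - u^{a}\right)}{4 \log{\left(u \right)}} \, du$.

Since $\dfrac{\partial}{\partial a}\,u^{a} = u^{a} \ln u$, the $\ln u$ in the denominator cancels and
$$\frac{dI}{da} = \int_{0}^{1} - \frac{3}{4} u^{a} \, du = - \frac{3}{4} \left[\frac{u^{a+1}}{a+1}\right]_0^1 = - \frac{3}{4 a + 4}.$$

Integrating with respect to $a$ gives $I(a) = - \frac{3 \log{\left(a + 1 \right)}}{4} - \frac{3 \log{\left(2 \right)}}{2} + \frac{3 \log{\left(5 \right)}}{4} + C$.

At $a = \frac{1}{4}$ the integrand is identically $0$, so $I(\frac{1}{4}) = 0$. The closed form gives $0$, hence $C = 0$.

Setting $a = 2$:
$$I = - \frac{3 \log{\left(2 \right)}}{2} - \frac{3 \log{\left(3 \right)}}{4} + \frac{3 \log{\left(5 \right)}}{4}.$$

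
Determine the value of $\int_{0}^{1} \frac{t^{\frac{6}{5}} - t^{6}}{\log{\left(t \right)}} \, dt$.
$- \log{\left(35 \right)} + \log{\left(11 \right)}$

Replace the exponent $6$ by a parameter $a$: let $I(a) = \int_{0}^{1} \frac{t^{\frac{6}{5}} - t^{a}}{\log{\left(t \right)}} \, dt$.

Since $\dfrac{\partial}{\partial a}\,t^{a} = t^{a} \ln t$, the $\ln t$ in the denominator cancels and
$$\frac{dI}{da} = \int_{0}^{1} -1 t^{a} \, dt = -1 \left[\frac{t^{a+1}}{a+1}\right]_0^1 = - \frac{1}{a + 1}.$$

Integrating with respect to $a$ gives $I(a) = - \log{\left(\frac{5 a}{11} + \frac{5}{11} \right)} + C$.

At $a = \frac{6}{5}$ the integrand is identically $0$, so $I(\frac{6}{5}) = 0$. The closed form gives $0$, hence $C = 0$.

Setting $a = 6$:
$$I = - \log{\left(35 \right)} + \log{\left(11 \right)}.$$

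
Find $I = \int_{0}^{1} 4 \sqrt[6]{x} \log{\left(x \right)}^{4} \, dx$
$\frac{746496}{16807}$

Start from the elementary integral
$$J(a) = \int_{0}^{1} 4 x^{a} \, dx = \frac{4}{a + 1}.$$

Differentiating under the integral sign brings down a factor of $\ln x$:
$$\frac{dJ}{da} = \int_{0}^{1} 4 x^{a} \log{\left(x \right)} \, dx = - \frac{4}{\left(a + 1\right)^{2}}.$$

Repeating $4$ times in total — each differentiation brings down another $\ln x$ — gives
$$\frac{d^{4}J}{da^{4}} = \int_{0}^{1} 4 x^{a} \log{\left(x \right)}^{4} \, dx = \frac{96}{\left(a + 1\right)^{5}},$$
and the integrand here is exactly the target integrand, so $I = \frac{96}{\left(a + 1\right)^{5}}$.

Setting $a = \frac{1}{6}$:
$$I = \frac{746496}{16807}.$$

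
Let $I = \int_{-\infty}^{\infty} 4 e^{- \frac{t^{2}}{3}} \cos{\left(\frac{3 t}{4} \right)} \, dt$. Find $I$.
$\frac{4 \sqrt{3} \sqrt{\pi}}{e^{\frac{27}{64}}}$

Let $b$ denote the cosine frequency and define $I(b) = \int_{-\infty}^{\infty} 4 e^{- \frac{t^{2}}{3}} \cos{\left(b t \right)} \, dt$.

Differentiating under the integral sign,
$$I'(b) = \int_{-\infty}^{\infty} - 4 t e^{- \frac{t^{2}}{3}} \sin{\left(b t \right)} \, dt.$$

Integrate $\int_{-\infty}^{\infty} t \sin(b t)\, e^{- \frac{t^{2}}{3}}\, dt$ by parts with $u = \sin(b t)$ and $dv = t\, e^{- \frac{t^{2}}{3}}\, dt$, giving $v = - \frac{3 e^{- \frac{t^{2}}{3}}}{2}$. The boundary term vanishes and
$$\int_{-\infty}^{\infty} t \sin(b t)\, e^{- \frac{t^{2}}{3}}\, dt = \frac{3 b}{2} \int_{-\infty}^{\infty} \cos(b t)\, e^{- \frac{t^{2}}{3}}\, dt,$$
so $I'(b) = - \frac{3 b}{2}\, I(b)$.

This is a separable first-order ODE; solving with the initial condition $I(0) = \int_{-\infty}^{\infty} 4 e^{- \frac{t^{2}}{3}}\,dt = 4 \sqrt{3} \sqrt{\pi}$ gives
$$I(b) = 4 \sqrt{3} \sqrt{\pi} e^{- \frac{3 b^{2}}{4}}.$$

Setting $b = \frac{3}{4}$:
$$I = \frac{4 \sqrt{3} \sqrt{\pi}}{e^{\frac{27}{64}}}.$$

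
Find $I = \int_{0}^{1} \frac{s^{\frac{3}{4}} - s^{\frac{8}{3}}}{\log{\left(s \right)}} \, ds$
$\log{\left(\frac{21}{44} \right)}$

Consider the one-parameter family: let $I(a) = \int_{0}^{1} \frac{- s^{\frac{8}{3}} + s^{a}}{\log{\left(s \right)}} \, ds$.

Since $\dfrac{\partial}{\partial a}\,s^{a} = s^{a} \ln s$, the $\ln s$ in the denominator cancels and
$$\frac{dI}{da} = \int_{0}^{1} s^{a} \, ds = \left[\frac{s^{a+1}}{a+1}\right]_0^1 = \frac{1}{a + 1}.$$

Integrating with respect to $a$ gives $I(a) = \log{\left(\frac{3 a}{11} + \frac{3}{11} \right)} + C$.

At $a = \frac{8}{3}$ the integrand is identically $0$, so $I(\frac{8}{3}) = 0$. The closed form gives $0$, hence $C = 0$.

Setting $a = \frac{3}{4}$:
$$I = \log{\left(\frac{21}{44} \right)}.$$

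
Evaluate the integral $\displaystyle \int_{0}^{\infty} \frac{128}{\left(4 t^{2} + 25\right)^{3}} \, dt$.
$\frac{12 \pi}{3125}$

Begin with the known result
$$J(a) = \int_{0}^{\infty} \frac{2}{a^{2} + t^{2}} \, dt = \frac{\pi}{a}.$$

Differentiating under the integral sign with respect to $a$,
$$\frac{dJ}{da} = \int_{0}^{\infty} - \frac{4 a}{\left(a^{2} + t^{2}\right)^{2}} \, dt = - \frac{\pi}{a^{2}},$$
so $\int_{0}^{\infty} \frac{2}{\left(a^{2} + t^{2}\right)^{2}} \, dt = \frac{\pi}{2 a^{3}}$.

Repeating — each differentiation of $1/(t^2+a^2)^j$ produces $-2ja/(t^2+a^2)^{j+1}$ — and dividing through by $-2ja$ at each step yields, after $2$ differentiations in total,
$$\int_{0}^{\infty} \frac{2}{\left(a^{2} + t^{2}\right)^{3}} \, dt = \frac{3 \pi}{8 a^{5}}.$$

Setting $a = \frac{5}{2}$:
$$I = \frac{12 \pi}{3125}.$$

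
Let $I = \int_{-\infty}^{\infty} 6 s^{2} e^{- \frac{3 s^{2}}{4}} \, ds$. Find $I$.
$\frac{8 \sqrt{3} \sqrt{\pi}}{3}$

Consider the simpler parametrised integral
$$J(a) = \int_{-\infty}^{\infty} 6 e^{- a s^{2}} \, ds = \frac{6 \sqrt{\pi}}{\sqrt{a}}.$$

Differentiating under the integral sign brings down a factor of $(-s^2)$:
$$\frac{dJ}{da} = \int_{-\infty}^{\infty} - 6 s^{2} e^{- a s^{2}} \, ds = - \frac{3 \sqrt{\pi}}{a^{\frac{3}{2}}}.$$

The integral on the left is $-I$, so $I = \frac{3 \sqrt{\pi}}{a^{\frac{3}{2}}}$.

Setting $a = \frac{3}{4}$:
$$I = \frac{8 \sqrt{3} \sqrt{\pi}}{3}.$$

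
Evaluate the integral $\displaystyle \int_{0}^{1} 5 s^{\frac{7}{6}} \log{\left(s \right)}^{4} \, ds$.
$\frac{933120}{371293}$

Begin with the known integral
$$J(a) = \int_{0}^{1} 5 s^{a} \, ds = \frac{5}{a + 1}.$$

Differentiating under the integral sign brings down a factor of $\ln s$:
$$\frac{dJ}{da} = \int_{0}^{1} 5 s^{a} \log{\left(s \right)} \, ds = - \frac{5}{\left(a + 1\right)^{2}}.$$

Repeating $4$ times in total — each differentiation brings down another $\ln s$ — gives
$$\frac{d^{4}J}{da^{4}} = \int_{0}^{1} 5 s^{a} \log{\left(s \right)}^{4} \, ds = \frac{120}{\left(a + 1\right)^{5}},$$
and the integrand here is exactly the target integrand, so $I = \frac{120}{\left(a + 1\right)^{5}}$.

Setting $a = \frac{7}{6}$:
$$I = \frac{933120}{371293}.$$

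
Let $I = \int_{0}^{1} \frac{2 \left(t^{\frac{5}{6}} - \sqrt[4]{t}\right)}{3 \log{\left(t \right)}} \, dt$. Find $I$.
$\log{\left(\frac{\sqrt[3]{15} \cdot 22^{\frac{2}{3}}}{15} \right)}$

Replace the exponent $\frac{1}{4}$ by a parameter $a$: let $I(a) = \int_{0}^{1} \frac{2 \left(t^{\frac{5}{6}} - t^{a}\right)}{3 \log{\left(t \right)}} \, dt$.

Since $\dfrac{\partial}{\partial a}\,t^{a} = t^{a} \ln t$, the $\ln t$ in the denominator cancels and
$$\frac{dI}{da} = \int_{0}^{1} - \frac{2}{3} t^{a} \, dt = - \frac{2}{3} \left[\frac{t^{a+1}}{a+1}\right]_0^1 = - \frac{2}{3 a + 3}.$$

Integrating with respect to $a$ gives $I(a) = - \frac{2 \log{\left(a + 1 \right)}}{3} - \frac{2 \log{\left(6 \right)}}{3} + \frac{2 \log{\left(11 \right)}}{3} + C$.

At $a = \frac{5}{6}$ the integrand is identically $0$, so $I(\frac{5}{6}) = 0$. The closed form gives $0$, hence $C = 0$.

Setting $a = \frac{1}{4}$:
$$I = \log{\left(\frac{\sqrt[3]{15} \cdot 22^{\frac{2}{3}}}{15} \right)}.$$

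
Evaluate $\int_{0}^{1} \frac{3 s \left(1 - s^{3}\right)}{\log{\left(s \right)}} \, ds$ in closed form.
$\log{\left(\frac{8}{125} \right)}$

Consider the one-parameter family: let $I(a) = \int_{0}^{1} \frac{3 \left(- s^{4} + s^{a}\right)}{\log{\left(s \right)}} \, ds$.

Since $\dfrac{\partial}{\partial a}\,s^{a} = s^{a} \ln s$, the $\ln s$ in the denominator cancels and
$$\frac{dI}{da} = \int_{0}^{1} 3 s^{a} \, ds = 3 \left[\frac{s^{a+1}}{a+1}\right]_0^1 = \frac{3}{a + 1}.$$

Integrating with respect to $a$ gives $I(a) = \log{\left(\frac{\left(a + 1\right)^{3}}{125} \right)} + C$.

At $a = 4$ the integrand is identically $0$, so $I(4) = 0$. The closed form gives $0$, hence $C = 0$.

Setting $a = 1$:
$$I = \log{\left(\frac{8}{125} \right)}.$$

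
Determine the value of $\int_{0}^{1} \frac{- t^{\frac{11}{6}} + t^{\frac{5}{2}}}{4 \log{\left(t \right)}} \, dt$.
$- \frac{\log{\left(17 \right)}}{4} + \frac{\log{\left(21 \right)}}{4}$

Replace the exponent $\frac{5}{2}$ by a parameter $a$: let $I(a) = \int_{0}^{1} \frac{- t^{\frac{11}{6}} + t^{a}}{4 \log{\left(t \right)}} \, dt$.

Since $\dfrac{\partial}{\partial a}\,t^{a} = t^{a} \ln t$, the $\ln t$ in the denominator cancels and
$$\frac{dI}{da} = \int_{0}^{1} \frac{1}{4} t^{a} \, dt = \frac{1}{4} \left[\frac{t^{a+1}}{a+1}\right]_0^1 = \frac{1}{4 \left(a + 1\right)}.$$

Integrating with respect to $a$ gives $I(a) = \frac{\log{\left(a + 1 \right)}}{4} - \frac{\log{\left(17 \right)}}{4} + \frac{\log{\left(6 \right)}}{4} + C$.

At $a = \frac{11}{6}$ the integrand is identically $0$, so $I(\frac{11}{6}) = 0$. The closed form gives $0$, hence $C = 0$.

Setting $a = \frac{5}{2}$:
$$I = - \frac{\log{\left(17 \right)}}{4} + \frac{\log{\left(21 \right)}}{4}.$$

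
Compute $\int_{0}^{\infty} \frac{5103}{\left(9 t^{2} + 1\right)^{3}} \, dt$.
$\frac{5103 \pi}{16}$

Start from the standard arctangent integral
$$J(a) = \int_{0}^{\infty} \frac{7}{a^{2} + t^{2}} \, dt = \frac{7 \pi}{2 a}.$$

Differentiating under the integral sign with respect to $a$,
$$\frac{dJ}{da} = \int_{0}^{\infty} - \frac{14 a}{\left(a^{2} + t^{2}\right)^{2}} \, dt = - \frac{7 \pi}{2 a^{2}},$$
so $\int_{0}^{\infty} \frac{7}{\left(a^{2} + t^{2}\right)^{2}} \, dt = \frac{7 \pi}{4 a^{3}}$.

Repeating — each differentiation of $1/(t^2+a^2)^j$ produces $-2ja/(t^2+a^2)^{j+1}$ — and dividing through by $-2ja$ at each step yields, after $2$ differentiations in total,
$$\int_{0}^{\infty} \frac{7}{\left(a^{2} + t^{2}\right)^{3}} \, dt = \frac{21 \pi}{16 a^{5}}.$$

Setting $a = \frac{1}{3}$:
$$I = \frac{5103 \pi}{16}.$$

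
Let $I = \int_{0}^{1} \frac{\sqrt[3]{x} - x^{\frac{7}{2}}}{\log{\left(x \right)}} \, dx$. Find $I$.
$\log{\left(\frac{8}{27} \right)}$

Replace the exponent $\frac{1}{3}$ by a parameter $a$: let $I(a) = \int_{0}^{1} \frac{- x^{\frac{7}{2}} + x^{a}}{\log{\left(x \right)}} \, dx$.

Since $\dfrac{\partial}{\partial a}\,x^{a} = x^{a} \ln x$, the $\ln x$ in the denominator cancels and
$$\frac{dI}{da} = \int_{0}^{1} x^{a} \, dx = \left[\frac{x^{a+1}}{a+1}\right]_0^1 = \frac{1}{a + 1}.$$

Integrating with respect to $a$ gives $I(a) = \log{\left(\frac{2 a}{9} + \frac{2}{9} \right)} + C$.

At $a = \frac{7}{2}$ the integrand is identically $0$, so $I(\frac{7}{2}) = 0$. The closed form gives $0$, hence $C = 0$.

Setting $a = \frac{1}{3}$:
$$I = \log{\left(\frac{8}{27} \right)}.$$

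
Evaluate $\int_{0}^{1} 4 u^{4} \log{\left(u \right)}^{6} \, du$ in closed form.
$\frac{576}{15625}$

Start from the elementary integral
$$J(a) = \int_{0}^{1} 4 u^{a} \, du = \frac{4}{a + 1}.$$

Differentiating under the integral sign brings down a factor of $\ln u$:
$$\frac{dJ}{da} = \int_{0}^{1} 4 u^{a} \log{\left(u \right)} \, du = - \frac{4}{\left(a + 1\right)^{2}}.$$

Repeating $6$ times in total — each differentiation brings down another $\ln u$ — gives
$$\frac{d^{6}J}{da^{6}} = \int_{0}^{1} 4 u^{a} \log{\left(u \right)}^{6} \, du = \frac{2880}{\left(a + 1\right)^{7}},$$
and the integrand here is exactly the target integrand, so $I = \frac{2880}{\left(a + 1\right)^{7}}$.

Setting $a = 4$:
$$I = \frac{576}{15625}.$$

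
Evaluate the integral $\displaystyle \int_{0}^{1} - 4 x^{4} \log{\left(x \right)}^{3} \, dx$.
$\frac{24}{625}$

Consider the simpler parametrised integral
$$J(a) = \int_{0}^{1} - 4 x^{a} \, dx = - \frac{4}{a + 1}.$$

Differentiating under the integral sign brings down a factor of $\ln x$:
$$\frac{dJ}{da} = \int_{0}^{1} - 4 x^{a} \log{\left(x \right)} \, dx = \frac{4}{\left(a + 1\right)^{2}}.$$

Repeating $3$ times in total — each differentiation brings down another $\ln x$ — gives
$$\frac{d^{3}J}{da^{3}} = \int_{0}^{1} - 4 x^{a} \log{\left(x \right)}^{3} \, dx = \frac{24}{\left(a + 1\right)^{4}},$$
and the integrand here is exactly the target integrand, so $I = \frac{24}{\left(a + 1\right)^{4}}$.

Setting $a = 4$:
$$I = \frac{24}{625}.$$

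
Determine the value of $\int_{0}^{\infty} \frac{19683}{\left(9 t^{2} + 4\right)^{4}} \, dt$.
$\frac{32805 \pi}{4096}$

Recall the elementary integral
$$J(a) = \int_{0}^{\infty} \frac{3}{a^{2} + t^{2}} \, dt = \frac{3 \pi}{2 a}.$$

Differentiating under the integral sign with respect to $a$,
$$\frac{dJ}{da} = \int_{0}^{\infty} - \frac{6 a}{\left(a^{2} + t^{2}\right)^{2}} \, dt = - \frac{3 \pi}{2 a^{2}},$$
so $\int_{0}^{\infty} \frac{3}{\left(a^{2} + t^{2}\right)^{2}} \, dt = \frac{3 \pi}{4 a^{3}}$.

Repeating — each differentiation of $1/(t^2+a^2)^j$ produces $-2ja/(t^2+a^2)^{j+1}$ — and dividing through by $-2ja$ at each step yields, after $3$ differentiations in total,
$$\int_{0}^{\infty} \frac{3}{\left(a^{2} + t^{2}\right)^{4}} \, dt = \frac{15 \pi}{32 a^{7}}.$$

Setting $a = \frac{2}{3}$:
$$I = \frac{32805 \pi}{4096}.$$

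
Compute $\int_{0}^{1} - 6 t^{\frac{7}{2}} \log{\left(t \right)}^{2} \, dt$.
$- \frac{32}{243}$

Start from the elementary integral
$$J(a) = \int_{0}^{1} - 6 t^{a} \, dt = - \frac{6}{a + 1}.$$

Differentiating under the integral sign brings down a factor of $\ln t$:
$$\frac{dJ}{da} = \int_{0}^{1} - 6 t^{a} \log{\left(t \right)} \, dt = \frac{6}{\left(a + 1\right)^{2}}.$$

Repeating twice in total — each differentiation brings down another $\ln t$ — gives
$$\frac{d^{2}J}{da^{2}} = \int_{0}^{1} - 6 t^{a} \log{\left(t \right)}^{2} \, dt = - \frac{12}{\left(a + 1\right)^{3}},$$
and the integrand here is exactly the target integrand, so $I = - \frac{12}{\left(a + 1\right)^{3}}$.

Setting $a = \frac{7}{2}$:
$$I = - \frac{32}{243}.$$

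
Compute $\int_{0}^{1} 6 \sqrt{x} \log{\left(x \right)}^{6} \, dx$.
$\frac{20480}{81}$

Consider the simpler parametrised integral
$$J(a) = \int_{0}^{1} 6 x^{a} \, dx = \frac{6}{a + 1}.$$

Differentiating under the integral sign brings down a factor of $\ln x$:
$$\frac{dJ}{da} = \int_{0}^{1} 6 x^{a} \log{\left(x \right)} \, dx = - \frac{6}{\left(a + 1\right)^{2}}.$$

Repeating $6$ times in total — each differentiation brings down another $\ln x$ — gives
$$\frac{d^{6}J}{da^{6}} = \int_{0}^{1} 6 x^{a} \log{\left(x \right)}^{6} \, dx = \frac{4320}{\left(a + 1\right)^{7}},$$
and the integrand here is exactly the target integrand, so $I = \frac{4320}{\left(a + 1\right)^{7}}$.

Setting $a = \frac{1}{2}$:
$$I = \frac{20480}{81}.$$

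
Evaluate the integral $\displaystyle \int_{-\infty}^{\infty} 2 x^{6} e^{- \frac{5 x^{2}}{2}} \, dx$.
$\frac{6 \sqrt{10} \sqrt{\pi}}{125}$

Start from the elementary integral
$$J(a) = \int_{-\infty}^{\infty} 2 e^{- a x^{2}} \, dx = \frac{2 \sqrt{\pi}}{\sqrt{a}}.$$

Differentiating under the integral sign brings down a factor of $(-x^2)$:
$$\frac{dJ}{da} = \int_{-\infty}^{\infty} - 2 x^{2} e^{- a x^{2}} \, dx = - \frac{\sqrt{\pi}}{a^{\frac{3}{2}}}.$$

Repeating $3$ times in total — each differentiation brings down another $(-x^2)$ — gives
$$\frac{d^{3}J}{da^{3}} = \int_{-\infty}^{\infty} - 2 x^{6} e^{- a x^{2}} \, dx = - \frac{15 \sqrt{\pi}}{4 a^{\frac{7}{2}}},$$
and the integrand here is $(-1)^{3}$ times the target integrand, so $I = (-1)^{3}\,\frac{d^{3}J}{da^{3}} = \frac{15 \sqrt{\pi}}{4 a^{\frac{7}{2}}}$.

Setting $a = \frac{5}{2}$:
$$I = \frac{6 \sqrt{10} \sqrt{\pi}}{125}.$$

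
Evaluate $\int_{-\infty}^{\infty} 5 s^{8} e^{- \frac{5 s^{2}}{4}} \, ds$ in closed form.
$\frac{672 \sqrt{5} \sqrt{\pi}}{125}$

Begin with the known integral
$$J(a) = \int_{-\infty}^{\infty} 5 e^{- a s^{2}} \, ds = \frac{5 \sqrt{\pi}}{\sqrt{a}}.$$

Differentiating under the integral sign brings down a factor of $(-s^2)$:
$$\frac{dJ}{da} = \int_{-\infty}^{\infty} - 5 s^{2} e^{- a s^{2}} \, ds = - \frac{5 \sqrt{\pi}}{2 a^{\frac{3}{2}}}.$$

Repeating $4$ times in total — each differentiation brings down another $(-s^2)$ — gives
$$\frac{d^{4}J}{da^{4}} = \int_{-\infty}^{\infty} 5 s^{8} e^{- a s^{2}} \, ds = \frac{525 \sqrt{\pi}}{16 a^{\frac{9}{2}}},$$
and the integrand here is exactly the target integrand, so $I = \frac{525 \sqrt{\pi}}{16 a^{\frac{9}{2}}}$.

Setting $a = \frac{5}{4}$:
$$I = \frac{672 \sqrt{5} \sqrt{\pi}}{125}.$$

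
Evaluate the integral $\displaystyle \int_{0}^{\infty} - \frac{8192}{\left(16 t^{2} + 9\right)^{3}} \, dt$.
$- \frac{128 \pi}{81}$

Recall the elementary integral
$$J(a) = \int_{0}^{\infty} - \frac{2}{a^{2} + t^{2}} \, dt = - \frac{\pi}{a}.$$

Differentiating under the integral sign with respect to $a$,
$$\frac{dJ}{da} = \int_{0}^{\infty} \frac{4 a}{\left(a^{2} + t^{2}\right)^{2}} \, dt = \frac{\pi}{a^{2}},$$
so $\int_{0}^{\infty} - \frac{2}{\left(a^{2} + t^{2}\right)^{2}} \, dt = - \frac{\pi}{2 a^{3}}$.

Repeating — each differentiation of $1/(t^2+a^2)^j$ produces $-2ja/(t^2+a^2)^{j+1}$ — and dividing through by $-2ja$ at each step yields, after $2$ differentiations in total,
$$\int_{0}^{\infty} - \frac{2}{\left(a^{2} + t^{2}\right)^{3}} \, dt = - \frac{3 \pi}{8 a^{5}}.$$

Setting $a = \frac{3}{4}$:
$$I = - \frac{128 \pi}{81}.$$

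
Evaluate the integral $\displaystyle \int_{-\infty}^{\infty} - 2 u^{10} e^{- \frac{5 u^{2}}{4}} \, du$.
$- \frac{24192 \sqrt{5} \sqrt{\pi}}{3125}$

Start from the elementary integral
$$J(a) = \int_{-\infty}^{\infty} - 2 e^{- a u^{2}} \, du = - \frac{2 \sqrt{\pi}}{\sqrt{a}}.$$

Differentiating under the integral sign brings down a factor of $(-u^2)$:
$$\frac{dJ}{da} = \int_{-\infty}^{\infty} 2 u^{2} e^{- a u^{2}} \, du = \frac{\sqrt{\pi}}{a^{\frac{3}{2}}}.$$

Repeating $5$ times in total — each differentiation brings down another $(-u^2)$ — gives
$$\frac{d^{5}J}{da^{5}} = \int_{-\infty}^{\infty} 2 u^{10} e^{- a u^{2}} \, du = \frac{945 \sqrt{\pi}}{16 a^{\frac{11}{2}}},$$
and the integrand here is $(-1)^{5}$ times the target integrand, so $I = (-1)^{5}\,\frac{d^{5}J}{da^{5}} = - \frac{945 \sqrt{\pi}}{16 a^{\frac{11}{2}}}$.

Setting $a = \frac{5}{4}$:
$$I = - \frac{24192 \sqrt{5} \sqrt{\pi}}{3125}.$$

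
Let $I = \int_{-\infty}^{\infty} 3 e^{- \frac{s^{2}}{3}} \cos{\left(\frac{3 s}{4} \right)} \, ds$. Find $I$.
$\frac{3 \sqrt{3} \sqrt{\pi}}{e^{\frac{27}{64}}}$

Treat the cosine frequency as a parameter and define $I(b) = \int_{-\infty}^{\infty} 3 e^{- \frac{s^{2}}{3}} \cos{\left(b s \right)} \, ds$.

Differentiating under the integral sign,
$$I'(b) = \int_{-\infty}^{\infty} - 3 s e^{- \frac{s^{2}}{3}} \sin{\left(b s \right)} \, ds.$$

Integrate $\int_{-\infty}^{\infty} s \sin(b s)\, e^{- \frac{s^{2}}{3}}\, ds$ by parts with $u = \sin(b s)$ and $dv = s\, e^{- \frac{s^{2}}{3}}\, ds$, giving $v = - \frac{3 e^{- \frac{s^{2}}{3}}}{2}$. The boundary term vanishes and
$$\int_{-\infty}^{\infty} s \sin(b s)\, e^{- \frac{s^{2}}{3}}\, ds = \frac{3 b}{2} \int_{-\infty}^{\infty} \cos(b s)\, e^{- \frac{s^{2}}{3}}\, ds,$$
so $I'(b) = - \frac{3 b}{2}\, I(b)$.

This is a separable first-order ODE; solving with the initial condition $I(0) = \int_{-\infty}^{\infty} 3 e^{- \frac{s^{2}}{3}}\,ds = 3 \sqrt{3} \sqrt{\pi}$ gives
$$I(b) = 3 \sqrt{3} \sqrt{\pi} e^{- \frac{3 b^{2}}{4}}.$$

Setting $b = \frac{3}{4}$:
$$I = \frac{3 \sqrt{3} \sqrt{\pi}}{e^{\frac{27}{64}}}.$$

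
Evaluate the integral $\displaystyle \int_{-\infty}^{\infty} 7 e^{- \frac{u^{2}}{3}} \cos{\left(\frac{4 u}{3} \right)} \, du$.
$\frac{7 \sqrt{3} \sqrt{\pi}}{e^{\frac{4}{3}}}$

Define $I(b) = \int_{-\infty}^{\infty} 7 e^{- \frac{u^{2}}{3}} \cos{\left(b u \right)} \, du$.

Differentiating under the integral sign,
$$I'(b) = \int_{-\infty}^{\infty} - 7 u e^{- \frac{u^{2}}{3}} \sin{\left(b u \right)} \, du.$$

Integrate $\int_{-\infty}^{\infty} u \sin(b u)\, e^{- \frac{u^{2}}{3}}\, du$ by parts with $w = \sin(b u)$ and $dv = u\, e^{- \frac{u^{2}}{3}}\, du$, giving $v = - \frac{3 e^{- \frac{u^{2}}{3}}}{2}$. The boundary term vanishes and
$$\int_{-\infty}^{\infty} u \sin(b u)\, e^{- \frac{u^{2}}{3}}\, du = \frac{3 b}{2} \int_{-\infty}^{\infty} \cos(b u)\, e^{- \frac{u^{2}}{3}}\, du,$$
so $I'(b) = - \frac{3 b}{2}\, I(b)$.

This is a separable first-order ODE; solving with the initial condition $I(0) = \int_{-\infty}^{\infty} 7 e^{- \frac{u^{2}}{3}}\,du = 7 \sqrt{3} \sqrt{\pi}$ gives
$$I(b) = 7 \sqrt{3} \sqrt{\pi} e^{- \frac{3 b^{2}}{4}}.$$

Setting $b = \frac{4}{3}$:
$$I = \frac{7 \sqrt{3} \sqrt{\pi}}{e^{\frac{4}{3}}}.$$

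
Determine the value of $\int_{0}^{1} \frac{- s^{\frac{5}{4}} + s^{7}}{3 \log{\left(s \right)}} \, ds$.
$- \frac{2 \log{\left(3 \right)}}{3} + \frac{5 \log{\left(2 \right)}}{3}$

Consider the one-parameter family: let $I(a) = \int_{0}^{1} \frac{s^{7} - s^{a}}{3 \log{\left(s \right)}} \, ds$.

Since $\dfrac{\partial}{\partial a}\,s^{a} = s^{a} \ln s$, the $\ln s$ in the denominator cancels and
$$\frac{dI}{da} = \int_{0}^{1} - \frac{1}{3} s^{a} \, ds = - \frac{1}{3} \left[\frac{s^{a+1}}{a+1}\right]_0^1 = - \frac{1}{3 a + 3}.$$

Integrating with respect to $a$ gives $I(a) = - \frac{\log{\left(a + 1 \right)}}{3} + \log{\left(2 \right)} + C$.

At $a = 7$ the integrand is identically $0$, so $I(7) = 0$. The closed form gives $0$, hence $C = 0$.

Setting $a = \frac{5}{4}$:
$$I = - \frac{2 \log{\left(3 \right)}}{3} + \frac{5 \log{\left(2 \right)}}{3}.$$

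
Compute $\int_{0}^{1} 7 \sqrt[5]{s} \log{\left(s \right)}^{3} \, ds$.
$- \frac{4375}{216}$

Consider the simpler parametrised integral
$$J(a) = \int_{0}^{1} 7 s^{a} \, ds = \frac{7}{a + 1}.$$

Differentiating under the integral sign brings down a factor of $\ln s$:
$$\frac{dJ}{da} = \int_{0}^{1} 7 s^{a} \log{\left(s \right)} \, ds = - \frac{7}{\left(a + 1\right)^{2}}.$$

Repeating $3$ times in total — each differentiation brings down another $\ln s$ — gives
$$\frac{d^{3}J}{da^{3}} = \int_{0}^{1} 7 s^{a} \log{\left(s \right)}^{3} \, ds = - \frac{42}{\left(a + 1\right)^{4}},$$
and the integrand here is exactly the target integrand, so $I = - \frac{42}{\left(a + 1\right)^{4}}$.

Setting $a = \frac{1}{5}$:
$$I = - \frac{4375}{216}.$$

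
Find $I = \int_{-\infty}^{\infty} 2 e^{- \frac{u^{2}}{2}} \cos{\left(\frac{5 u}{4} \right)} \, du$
$\frac{2 \sqrt{2} \sqrt{\pi}}{e^{\frac{25}{32}}}$

Let $b$ denote the cosine frequency and define $I(b) = \int_{-\infty}^{\infty} 2 e^{- \frac{u^{2}}{2}} \cos{\left(b u \right)} \, du$.

Differentiating under the integral sign,
$$I'(b) = \int_{-\infty}^{\infty} - 2 u e^{- \frac{u^{2}}{2}} \sin{\left(b u \right)} \, du.$$

Integrate $\int_{-\infty}^{\infty} u \sin(b u)\, e^{- \frac{u^{2}}{2}}\, du$ by parts with $w = \sin(b u)$ and $dv = u\, e^{- \frac{u^{2}}{2}}\, du$, giving $v = - e^{- \frac{u^{2}}{2}}$. The boundary term vanishes and
$$\int_{-\infty}^{\infty} u \sin(b u)\, e^{- \frac{u^{2}}{2}}\, du = b \int_{-\infty}^{\infty} \cos(b u)\, e^{- \frac{u^{2}}{2}}\, du,$$
so $I'(b) = - b\, I(b)$.

This is a separable first-order ODE; solving with the initial condition $I(0) = \int_{-\infty}^{\infty} 2 e^{- \frac{u^{2}}{2}}\,du = 2 \sqrt{2} \sqrt{\pi}$ gives
$$I(b) = 2 \sqrt{2} \sqrt{\pi} e^{- \frac{b^{2}}{2}}.$$

Setting $b = \frac{5}{4}$:
$$I = \frac{2 \sqrt{2} \sqrt{\pi}}{e^{\frac{25}{32}}}.$$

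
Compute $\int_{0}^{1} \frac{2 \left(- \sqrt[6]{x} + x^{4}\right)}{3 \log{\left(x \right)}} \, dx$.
$- \frac{2 \log{\left(7 \right)}}{3} + \frac{2 \log{\left(30 \right)}}{3}$

Introduce a parameter $a$ in the exponent: let $I(a) = \int_{0}^{1} \frac{2 \left(- \sqrt[6]{x} + x^{a}\right)}{3 \log{\left(x \right)}} \, dx$.

Since $\dfrac{\partial}{\partial a}\,x^{a} = x^{a} \ln x$, the $\ln x$ in the denominator cancels and
$$\frac{dI}{da} = \int_{0}^{1} \frac{2}{3} x^{a} \, dx = \frac{2}{3} \left[\frac{x^{a+1}}{a+1}\right]_0^1 = \frac{2}{3 \left(a + 1\right)}.$$

Integrating with respect to $a$ gives $I(a) = \log{\left(\frac{6^{\frac{2}{3}} \sqrt[3]{7} \left(a + 1\right)^{\frac{2}{3}}}{7} \right)} + C$.

At $a = \frac{1}{6}$ the integrand is identically $0$, so $I(\frac{1}{6}) = 0$. The closed form gives $0$, hence $C = 0$.

Setting $a = 4$:
$$I = - \frac{2 \log{\left(7 \right)}}{3} + \frac{2 \log{\left(30 \right)}}{3}.$$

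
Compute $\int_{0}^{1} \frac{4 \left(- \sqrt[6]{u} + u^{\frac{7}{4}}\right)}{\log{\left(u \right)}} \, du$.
$- \log{\left(\frac{38416}{1185921} \right)}$

Consider the one-parameter family: let $I(a) = \int_{0}^{1} \frac{4 \left(u^{\frac{7}{4}} - u^{a}\right)}{\log{\left(u \right)}} \, du$.

Since $\dfrac{\partial}{\partial a}\,u^{a} = u^{a} \ln u$, the $\ln u$ in the denominator cancels and
$$\frac{dI}{da} = \int_{0}^{1} -4 u^{a} \, du = -4 \left[\frac{u^{a+1}}{a+1}\right]_0^1 = - \frac{4}{a + 1}.$$

Integrating with respect to $a$ gives $I(a) = - \log{\left(\frac{256 \left(a + 1\right)^{4}}{14641} \right)} + C$.

At $a = \frac{7}{4}$ the integrand is identically $0$, so $I(\frac{7}{4}) = 0$. The closed form gives $0$, hence $C = 0$.

Setting $a = \frac{1}{6}$:
$$I = - \log{\left(\frac{38416}{1185921} \right)}.$$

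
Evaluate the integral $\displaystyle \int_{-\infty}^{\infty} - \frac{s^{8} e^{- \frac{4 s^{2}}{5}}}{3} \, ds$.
$- \frac{21875 \sqrt{5} \sqrt{\pi}}{8192}$

Begin with the known integral
$$J(a) = \int_{-\infty}^{\infty} - \frac{e^{- a s^{2}}}{3} \, ds = - \frac{\sqrt{\pi}}{3 \sqrt{a}}.$$

Differentiating under the integral sign brings down a factor of $(-s^2)$:
$$\frac{dJ}{da} = \int_{-\infty}^{\infty} \frac{s^{2} e^{- a s^{2}}}{3} \, ds = \frac{\sqrt{\pi}}{6 a^{\frac{3}{2}}}.$$

Repeating $4$ times in total — each differentiation brings down another $(-s^2)$ — gives
$$\frac{d^{4}J}{da^{4}} = \int_{-\infty}^{\infty} - \frac{s^{8} e^{- a s^{2}}}{3} \, ds = - \frac{35 \sqrt{\pi}}{16 a^{\frac{9}{2}}},$$
and the integrand here is exactly the target integrand, so $I = - \frac{35 \sqrt{\pi}}{16 a^{\frac{9}{2}}}$.

Setting $a = \frac{4}{5}$:
$$I = - \frac{21875 \sqrt{5} \sqrt{\pi}}{8192}.$$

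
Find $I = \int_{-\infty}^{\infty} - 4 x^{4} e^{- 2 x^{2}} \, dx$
$- \frac{3 \sqrt{2} \sqrt{\pi}}{8}$

Consider the simpler parametrised integral
$$J(a) = \int_{-\infty}^{\infty} - 4 e^{- a x^{2}} \, dx = - \frac{4 \sqrt{\pi}}{\sqrt{a}}.$$

Differentiating under the integral sign brings down a factor of $(-x^2)$:
$$\frac{dJ}{da} = \int_{-\infty}^{\infty} 4 x^{2} e^{- a x^{2}} \, dx = \frac{2 \sqrt{\pi}}{a^{\frac{3}{2}}}.$$

Repeating twice in total — each differentiation brings down another $(-x^2)$ — gives
$$\frac{d^{2}J}{da^{2}} = \int_{-\infty}^{\infty} - 4 x^{4} e^{- a x^{2}} \, dx = - \frac{3 \sqrt{\pi}}{a^{\frac{5}{2}}},$$
and the integrand here is exactly the target integrand, so $I = - \frac{3 \sqrt{\pi}}{a^{\frac{5}{2}}}$.

Setting $a = 2$:
$$I = - \frac{3 \sqrt{2} \sqrt{\pi}}{8}.$$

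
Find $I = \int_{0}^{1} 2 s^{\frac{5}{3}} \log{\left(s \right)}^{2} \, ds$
$\frac{27}{128}$

Consider the simpler parametrised integral
$$J(a) = \int_{0}^{1} 2 s^{a} \, ds = \frac{2}{a + 1}.$$

Differentiating under the integral sign brings down a factor of $\ln s$:
$$\frac{dJ}{da} = \int_{0}^{1} 2 s^{a} \log{\left(s \right)} \, ds = - \frac{2}{\left(a + 1\right)^{2}}.$$

Repeating twice in total — each differentiation brings down another $\ln s$ — gives
$$\frac{d^{2}J}{da^{2}} = \int_{0}^{1} 2 s^{a} \log{\left(s \right)}^{2} \, ds = \frac{4}{\left(a + 1\right)^{3}},$$
and the integrand here is exactly the target integrand, so $I = \frac{4}{\left(a + 1\right)^{3}}$.

Setting $a = \frac{5}{3}$:
$$I = \frac{27}{128}.$$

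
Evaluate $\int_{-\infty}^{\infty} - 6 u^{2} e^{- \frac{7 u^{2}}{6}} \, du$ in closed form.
$- \frac{18 \sqrt{42} \sqrt{\pi}}{49}$

Consider the simpler parametrised integral
$$J(a) = \int_{-\infty}^{\infty} - 6 e^{- a u^{2}} \, du = - \frac{6 \sqrt{\pi}}{\sqrt{a}}.$$

Differentiating under the integral sign brings down a factor of $(-u^2)$:
$$\frac{dJ}{da} = \int_{-\infty}^{\infty} 6 u^{2} e^{- a u^{2}} \, du = \frac{3 \sqrt{\pi}}{a^{\frac{3}{2}}}.$$

The integral on the left is $-I$, so $I = - \frac{3 \sqrt{\pi}}{a^{\frac{3}{2}}}$.

Setting $a = \frac{7}{6}$:
$$I = - \frac{18 \sqrt{42} \sqrt{\pi}}{49}.$$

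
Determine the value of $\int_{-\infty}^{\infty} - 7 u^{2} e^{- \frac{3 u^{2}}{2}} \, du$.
$- \frac{7 \sqrt{6} \sqrt{\pi}}{9}$

Begin with the known integral
$$J(a) = \int_{-\infty}^{\infty} - 7 e^{- a u^{2}} \, du = - \frac{7 \sqrt{\pi}}{\sqrt{a}}.$$

Differentiating under the integral sign brings down a factor of $(-u^2)$:
$$\frac{dJ}{da} = \int_{-\infty}^{\infty} 7 u^{2} e^{- a u^{2}} \, du = \frac{7 \sqrt{\pi}}{2 a^{\frac{3}{2}}}.$$

The integral on the left is $-I$, so $I = - \frac{7 \sqrt{\pi}}{2 a^{\frac{3}{2}}}$.

Setting $a = \frac{3}{2}$:
$$I = - \frac{7 \sqrt{6} \sqrt{\pi}}{9}.$$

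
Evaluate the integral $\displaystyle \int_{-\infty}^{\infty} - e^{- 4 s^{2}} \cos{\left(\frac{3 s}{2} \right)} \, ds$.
$- \frac{\sqrt{\pi}}{2 e^{\frac{9}{64}}}$

Define $I(b) = \int_{-\infty}^{\infty} - e^{- 4 s^{2}} \cos{\left(b s \right)} \, ds$.

Differentiating under the integral sign,
$$I'(b) = \int_{-\infty}^{\infty} s e^{- 4 s^{2}} \sin{\left(b s \right)} \, ds.$$

Integrate $\int_{-\infty}^{\infty} s \sin(b s)\, e^{- 4 s^{2}}\, ds$ by parts with $u = \sin(b s)$ and $dv = s\, e^{- 4 s^{2}}\, ds$, giving $v = - \frac{e^{- 4 s^{2}}}{8}$. The boundary term vanishes and
$$\int_{-\infty}^{\infty} s \sin(b s)\, e^{- 4 s^{2}}\, ds = \frac{b}{8} \int_{-\infty}^{\infty} \cos(b s)\, e^{- 4 s^{2}}\, ds,$$
so $I'(b) = - \frac{b}{8}\, I(b)$.

This is a separable first-order ODE; solving with the initial condition $I(0) = \int_{-\infty}^{\infty} - e^{- 4 s^{2}}\,ds = - \frac{\sqrt{\pi}}{2}$ gives
$$I(b) = - \frac{\sqrt{\pi} e^{- \frac{b^{2}}{16}}}{2}.$$

Setting $b = \frac{3}{2}$:
$$I = - \frac{\sqrt{\pi}}{2 e^{\frac{9}{64}}}.$$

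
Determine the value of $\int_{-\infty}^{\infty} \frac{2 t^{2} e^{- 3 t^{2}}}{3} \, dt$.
$\frac{\sqrt{3} \sqrt{\pi}}{27}$

Begin with the known integral
$$J(a) = \int_{-\infty}^{\infty} \frac{2 e^{- a t^{2}}}{3} \, dt = \frac{2 \sqrt{\pi}}{3 \sqrt{a}}.$$

Differentiating under the integral sign brings down a factor of $(-t^2)$:
$$\frac{dJ}{da} = \int_{-\infty}^{\infty} - \frac{2 t^{2} e^{- a t^{2}}}{3} \, dt = - \frac{\sqrt{\pi}}{3 a^{\frac{3}{2}}}.$$

The integral on the left is $-I$, so $I = \frac{\sqrt{\pi}}{3 a^{\frac{3}{2}}}$.

Setting $a = 3$:
$$I = \frac{\sqrt{3} \sqrt{\pi}}{27}.$$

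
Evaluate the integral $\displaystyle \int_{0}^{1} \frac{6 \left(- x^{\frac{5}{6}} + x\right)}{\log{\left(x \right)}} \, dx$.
$\log{\left(\frac{2985984}{1771561} \right)}$

Introduce a parameter $a$ in the exponent: let $I(a) = \int_{0}^{1} \frac{6 \left(x - x^{a}\right)}{\log{\left(x \right)}} \, dx$.

Since $\dfrac{\partial}{\partial a}\,x^{a} = x^{a} \ln x$, the $\ln x$ in the denominator cancels and
$$\frac{dI}{da} = \int_{0}^{1} -6 x^{a} \, dx = -6 \left[\frac{x^{a+1}}{a+1}\right]_0^1 = - \frac{6}{a + 1}.$$

Integrating with respect to $a$ gives $I(a) = \log{\left(\frac{64}{\left(a + 1\right)^{6}} \right)} + C$.

At $a = 1$ the integrand is identically $0$, so $I(1) = 0$. The closed form gives $0$, hence $C = 0$.

Setting $a = \frac{5}{6}$:
$$I = \log{\left(\frac{2985984}{1771561} \right)}.$$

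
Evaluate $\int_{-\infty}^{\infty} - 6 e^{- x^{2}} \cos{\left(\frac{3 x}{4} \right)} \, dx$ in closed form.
$- \frac{6 \sqrt{\pi}}{e^{\frac{9}{64}}}$

Let $b$ denote the cosine frequency and define $I(b) = \int_{-\infty}^{\infty} - 6 e^{- x^{2}} \cos{\left(b x \right)} \, dx$.

Differentiating under the integral sign,
$$I'(b) = \int_{-\infty}^{\infty} 6 x e^{- x^{2}} \sin{\left(b x \right)} \, dx.$$

Integrate $\int_{-\infty}^{\infty} x \sin(b x)\, e^{- x^{2}}\, dx$ by parts with $u = \sin(b x)$ and $dv = x\, e^{- x^{2}}\, dx$, giving $v = - \frac{e^{- x^{2}}}{2}$. The boundary term vanishes and
$$\int_{-\infty}^{\infty} x \sin(b x)\, e^{- x^{2}}\, dx = \frac{b}{2} \int_{-\infty}^{\infty} \cos(b x)\, e^{- x^{2}}\, dx,$$
so $I'(b) = - \frac{b}{2}\, I(b)$.

This is a separable first-order ODE; solving with the initial condition $I(0) = \int_{-\infty}^{\infty} - 6 e^{- x^{2}}\,dx = - 6 \sqrt{\pi}$ gives
$$I(b) = - 6 \sqrt{\pi} e^{- \frac{b^{2}}{4}}.$$

Setting $b = \frac{3}{4}$:
$$I = - \frac{6 \sqrt{\pi}}{e^{\frac{9}{64}}}.$$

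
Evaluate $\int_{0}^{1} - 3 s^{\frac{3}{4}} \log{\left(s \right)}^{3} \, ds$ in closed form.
$\frac{4608}{2401}$

Consider the simpler parametrised integral
$$J(a) = \int_{0}^{1} - 3 s^{a} \, ds = - \frac{3}{a + 1}.$$

Differentiating under the integral sign brings down a factor of $\ln s$:
$$\frac{dJ}{da} = \int_{0}^{1} - 3 s^{a} \log{\left(s \right)} \, ds = \frac{3}{\left(a + 1\right)^{2}}.$$

Repeating $3$ times in total — each differentiation brings down another $\ln s$ — gives
$$\frac{d^{3}J}{da^{3}} = \int_{0}^{1} - 3 s^{a} \log{\left(s \right)}^{3} \, ds = \frac{18}{\left(a + 1\right)^{4}},$$
and the integrand here is exactly the target integrand, so $I = \frac{18}{\left(a + 1\right)^{4}}$.

Setting $a = \frac{3}{4}$:
$$I = \frac{4608}{2401}.$$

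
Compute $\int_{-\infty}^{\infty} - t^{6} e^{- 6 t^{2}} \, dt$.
$- \frac{5 \sqrt{6} \sqrt{\pi}}{3456}$

Begin with the known integral
$$J(a) = \int_{-\infty}^{\infty} - e^{- a t^{2}} \, dt = - \frac{\sqrt{\pi}}{\sqrt{a}}.$$

Differentiating under the integral sign brings down a factor of $(-t^2)$:
$$\frac{dJ}{da} = \int_{-\infty}^{\infty} t^{2} e^{- a t^{2}} \, dt = \frac{\sqrt{\pi}}{2 a^{\frac{3}{2}}}.$$

Repeating $3$ times in total — each differentiation brings down another $(-t^2)$ — gives
$$\frac{d^{3}J}{da^{3}} = \int_{-\infty}^{\infty} t^{6} e^{- a t^{2}} \, dt = \frac{15 \sqrt{\pi}}{8 a^{\frac{7}{2}}},$$
and the integrand here is $(-1)^{3}$ times the target integrand, so $I = (-1)^{3}\,\frac{d^{3}J}{da^{3}} = - \frac{15 \sqrt{\pi}}{8 a^{\frac{7}{2}}}$.

Setting $a = 6$:
$$I = - \frac{5 \sqrt{6} \sqrt{\pi}}{3456}.$$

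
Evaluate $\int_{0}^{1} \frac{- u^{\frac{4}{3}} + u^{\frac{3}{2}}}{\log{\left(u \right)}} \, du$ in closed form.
$\log{\left(\frac{15}{14} \right)}$

Consider the one-parameter family: let $I(a) = \int_{0}^{1} \frac{- u^{\frac{4}{3}} + u^{a}}{\log{\left(u \right)}} \, du$.

Since $\dfrac{\partial}{\partial a}\,u^{a} = u^{a} \ln u$, the $\ln u$ in the denominator cancels and
$$\frac{dI}{da} = \int_{0}^{1} u^{a} \, du = \left[\frac{u^{a+1}}{a+1}\right]_0^1 = \frac{1}{a + 1}.$$

Integrating with respect to $a$ gives $I(a) = \log{\left(\frac{3 a}{7} + \frac{3}{7} \right)} + C$.

At $a = \frac{4}{3}$ the integrand is identically $0$, so $I(\frac{4}{3}) = 0$. The closed form gives $0$, hence $C = 0$.

Setting $a = \frac{3}{2}$:
$$I = \log{\left(\frac{15}{14} \right)}.$$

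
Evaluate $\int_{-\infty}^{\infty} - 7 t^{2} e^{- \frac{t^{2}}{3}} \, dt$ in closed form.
$- \frac{21 \sqrt{3} \sqrt{\pi}}{2}$

Consider the simpler parametrised integral
$$J(a) = \int_{-\infty}^{\infty} - 7 e^{- a t^{2}} \, dt = - \frac{7 \sqrt{\pi}}{\sqrt{a}}.$$

Differentiating under the integral sign brings down a factor of $(-t^2)$:
$$\frac{dJ}{da} = \int_{-\infty}^{\infty} 7 t^{2} e^{- a t^{2}} \, dt = \frac{7 \sqrt{\pi}}{2 a^{\frac{3}{2}}}.$$

The integral on the left is $-I$, so $I = - \frac{7 \sqrt{\pi}}{2 a^{\frac{3}{2}}}$.

Setting $a = \frac{1}{3}$:
$$I = - \frac{21 \sqrt{3} \sqrt{\pi}}{2}.$$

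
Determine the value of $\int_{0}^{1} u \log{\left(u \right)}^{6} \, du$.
$\frac{45}{8}$

Start from the elementary integral
$$J(a) = \int_{0}^{1} u^{a} \, du = \frac{1}{a + 1}.$$

Differentiating under the integral sign brings down a factor of $\ln u$:
$$\frac{dJ}{da} = \int_{0}^{1} u^{a} \log{\left(u \right)} \, du = - \frac{1}{\left(a + 1\right)^{2}}.$$

Repeating $6$ times in total — each differentiation brings down another $\ln u$ — gives
$$\frac{d^{6}J}{da^{6}} = \int_{0}^{1} u^{a} \log{\left(u \right)}^{6} \, du = \frac{720}{\left(a + 1\right)^{7}},$$
and the integrand here is exactly the target integrand, so $I = \frac{720}{\left(a + 1\right)^{7}}$.

Setting $a = 1$:
$$I = \frac{45}{8}.$$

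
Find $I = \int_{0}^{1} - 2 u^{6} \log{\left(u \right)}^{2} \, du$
$- \frac{4}{343}$

Begin with the known integral
$$J(a) = \int_{0}^{1} - 2 u^{a} \, du = - \frac{2}{a + 1}.$$

Differentiating under the integral sign brings down a factor of $\ln u$:
$$\frac{dJ}{da} = \int_{0}^{1} - 2 u^{a} \log{\left(u \right)} \, du = \frac{2}{\left(a + 1\right)^{2}}.$$

Repeating twice in total — each differentiation brings down another $\ln u$ — gives
$$\frac{d^{2}J}{da^{2}} = \int_{0}^{1} - 2 u^{a} \log{\left(u \right)}^{2} \, du = - \frac{4}{\left(a + 1\right)^{3}},$$
and the integrand here is exactly the target integrand, so $I = - \frac{4}{\left(a + 1\right)^{3}}$.

Setting $a = 6$:
$$I = - \frac{4}{343}.$$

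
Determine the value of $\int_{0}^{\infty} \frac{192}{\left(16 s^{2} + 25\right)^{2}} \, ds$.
$\frac{12 \pi}{125}$

Start from the standard arctangent integral
$$J(a) = \int_{0}^{\infty} \frac{3}{4 \left(a^{2} + s^{2}\right)} \, ds = \frac{3 \pi}{8 a}.$$

Differentiating under the integral sign with respect to $a$,
$$\frac{dJ}{da} = \int_{0}^{\infty} - \frac{3 a}{2 \left(a^{2} + s^{2}\right)^{2}} \, ds = - \frac{3 \pi}{8 a^{2}},$$
so $\int_{0}^{\infty} \frac{3}{4 \left(a^{2} + s^{2}\right)^{2}} \, ds = \frac{3 \pi}{16 a^{3}}$.

Setting $a = \frac{5}{4}$:
$$I = \frac{12 \pi}{125}.$$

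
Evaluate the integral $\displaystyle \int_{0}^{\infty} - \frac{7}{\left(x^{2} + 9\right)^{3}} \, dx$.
$- \frac{7 \pi}{1296}$

Start from the standard arctangent integral
$$J(a) = \int_{0}^{\infty} - \frac{7}{a^{2} + x^{2}} \, dx = - \frac{7 \pi}{2 a}.$$

Differentiating under the integral sign with respect to $a$,
$$\frac{dJ}{da} = \int_{0}^{\infty} \frac{14 a}{\left(a^{2} + x^{2}\right)^{2}} \, dx = \frac{7 \pi}{2 a^{2}},$$
so $\int_{0}^{\infty} - \frac{7}{\left(a^{2} + x^{2}\right)^{2}} \, dx = - \frac{7 \pi}{4 a^{3}}$.

Repeating — each differentiation of $1/(x^2+a^2)^j$ produces $-2ja/(x^2+a^2)^{j+1}$ — and dividing through by $-2ja$ at each step yields, after $2$ differentiations in total,
$$\int_{0}^{\infty} - \frac{7}{\left(a^{2} + x^{2}\right)^{3}} \, dx = - \frac{21 \pi}{16 a^{5}}.$$

Setting $a = 3$:
$$I = - \frac{7 \pi}{1296}.$$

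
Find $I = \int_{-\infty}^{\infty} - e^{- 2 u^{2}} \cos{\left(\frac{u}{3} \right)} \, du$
$- \frac{\sqrt{2} \sqrt{\pi}}{2 e^{\frac{1}{72}}}$

Let $b$ denote the cosine frequency and define $I(b) = \int_{-\infty}^{\infty} - e^{- 2 u^{2}} \cos{\left(b u \right)} \, du$.

Differentiating under the integral sign,
$$I'(b) = \int_{-\infty}^{\infty} u e^{- 2 u^{2}} \sin{\left(b u \right)} \, du.$$

Integrate $\int_{-\infty}^{\infty} u \sin(b u)\, e^{- 2 u^{2}}\, du$ by parts with $w = \sin(b u)$ and $dv = u\, e^{- 2 u^{2}}\, du$, giving $v = - \frac{e^{- 2 u^{2}}}{4}$. The boundary term vanishes and
$$\int_{-\infty}^{\infty} u \sin(b u)\, e^{- 2 u^{2}}\, du = \frac{b}{4} \int_{-\infty}^{\infty} \cos(b u)\, e^{- 2 u^{2}}\, du,$$
so $I'(b) = - \frac{b}{4}\, I(b)$.

This is a separable first-order ODE; solving with the initial condition $I(0) = \int_{-\infty}^{\infty} - e^{- 2 u^{2}}\,du = - \frac{\sqrt{2} \sqrt{\pi}}{2}$ gives
$$I(b) = - \frac{\sqrt{2} \sqrt{\pi} e^{- \frac{b^{2}}{8}}}{2}.$$

Setting $b = \frac{1}{3}$:
$$I = - \frac{\sqrt{2} \sqrt{\pi}}{2 e^{\frac{1}{72}}}.$$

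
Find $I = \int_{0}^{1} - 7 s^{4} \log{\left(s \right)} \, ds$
$\frac{7}{25}$

Start from the elementary integral
$$J(a) = \int_{0}^{1} - 7 s^{a} \, ds = - \frac{7}{a + 1}.$$

Differentiating under the integral sign brings down a factor of $\ln s$:
$$\frac{dJ}{da} = \int_{0}^{1} - 7 s^{a} \log{\left(s \right)} \, ds = \frac{7}{\left(a + 1\right)^{2}}.$$

The integral on the left is $I$, so $I = \frac{7}{\left(a + 1\right)^{2}}$.

Setting $a = 4$:
$$I = \frac{7}{25}.$$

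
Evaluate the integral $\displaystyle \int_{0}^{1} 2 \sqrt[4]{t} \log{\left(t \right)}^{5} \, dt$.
$- \frac{196608}{3125}$

Consider the simpler parametrised integral
$$J(a) = \int_{0}^{1} 2 t^{a} \, dt = \frac{2}{a + 1}.$$

Differentiating under the integral sign brings down a factor of $\ln t$:
$$\frac{dJ}{da} = \int_{0}^{1} 2 t^{a} \log{\left(t \right)} \, dt = - \frac{2}{\left(a + 1\right)^{2}}.$$

Repeating $5$ times in total — each differentiation brings down another $\ln t$ — gives
$$\frac{d^{5}J}{da^{5}} = \int_{0}^{1} 2 t^{a} \log{\left(t \right)}^{5} \, dt = - \frac{240}{\left(a + 1\right)^{6}},$$
and the integrand here is exactly the target integrand, so $I = - \frac{240}{\left(a + 1\right)^{6}}$.

Setting $a = \frac{1}{4}$:
$$I = - \frac{196608}{3125}.$$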